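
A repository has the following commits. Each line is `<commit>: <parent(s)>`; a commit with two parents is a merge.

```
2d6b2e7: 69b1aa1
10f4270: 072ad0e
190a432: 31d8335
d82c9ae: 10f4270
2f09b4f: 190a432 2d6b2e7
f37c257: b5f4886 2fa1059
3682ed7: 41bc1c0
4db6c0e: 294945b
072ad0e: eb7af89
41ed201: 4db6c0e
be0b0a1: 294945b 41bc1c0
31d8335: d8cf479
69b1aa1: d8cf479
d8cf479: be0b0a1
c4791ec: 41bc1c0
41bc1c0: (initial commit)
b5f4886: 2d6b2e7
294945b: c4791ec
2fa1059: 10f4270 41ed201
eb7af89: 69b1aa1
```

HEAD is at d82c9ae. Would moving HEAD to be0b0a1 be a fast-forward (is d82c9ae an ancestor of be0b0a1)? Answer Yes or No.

No

A fast-forward from d82c9ae to be0b0a1 is possible iff d82c9ae is an ancestor of be0b0a1.
Ancestors of be0b0a1: {294945b, 41bc1c0, be0b0a1, c4791ec}.
d82c9ae is not among them, so fast-forward is not possible.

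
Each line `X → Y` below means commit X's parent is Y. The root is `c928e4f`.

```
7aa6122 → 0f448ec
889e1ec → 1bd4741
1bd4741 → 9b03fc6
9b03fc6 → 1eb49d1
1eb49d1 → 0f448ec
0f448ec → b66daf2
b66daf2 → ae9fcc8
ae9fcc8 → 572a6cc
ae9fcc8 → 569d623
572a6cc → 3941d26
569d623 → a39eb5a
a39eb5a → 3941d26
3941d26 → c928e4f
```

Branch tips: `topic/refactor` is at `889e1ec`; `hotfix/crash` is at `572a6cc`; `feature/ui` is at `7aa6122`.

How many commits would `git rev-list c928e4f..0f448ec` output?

7

Reachable from 0f448ec: {0f448ec, 3941d26, 569d623, 572a6cc, a39eb5a, ae9fcc8, b66daf2, c928e4f}.
Reachable from c928e4f: {c928e4f}.
In 0f448ec's history but not c928e4f's: {0f448ec, 3941d26, 569d623, 572a6cc, a39eb5a, ae9fcc8, b66daf2} — 7 commits.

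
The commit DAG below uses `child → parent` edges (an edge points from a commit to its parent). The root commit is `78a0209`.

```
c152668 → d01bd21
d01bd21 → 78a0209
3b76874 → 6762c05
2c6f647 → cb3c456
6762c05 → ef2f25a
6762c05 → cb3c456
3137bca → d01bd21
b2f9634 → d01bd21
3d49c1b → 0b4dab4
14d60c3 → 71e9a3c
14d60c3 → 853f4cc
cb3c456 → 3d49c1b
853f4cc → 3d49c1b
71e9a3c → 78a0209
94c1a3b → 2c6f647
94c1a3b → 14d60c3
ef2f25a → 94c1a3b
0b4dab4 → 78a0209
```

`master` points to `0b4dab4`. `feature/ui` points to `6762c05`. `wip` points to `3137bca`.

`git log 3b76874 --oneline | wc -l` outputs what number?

12

Walking parent pointers from 3b76874: reachable set = {0b4dab4, 14d60c3, 2c6f647, 3b76874, 3d49c1b, 6762c05, 71e9a3c, 78a0209, 853f4cc, 94c1a3b, cb3c456, ef2f25a}.
That is 12 commits.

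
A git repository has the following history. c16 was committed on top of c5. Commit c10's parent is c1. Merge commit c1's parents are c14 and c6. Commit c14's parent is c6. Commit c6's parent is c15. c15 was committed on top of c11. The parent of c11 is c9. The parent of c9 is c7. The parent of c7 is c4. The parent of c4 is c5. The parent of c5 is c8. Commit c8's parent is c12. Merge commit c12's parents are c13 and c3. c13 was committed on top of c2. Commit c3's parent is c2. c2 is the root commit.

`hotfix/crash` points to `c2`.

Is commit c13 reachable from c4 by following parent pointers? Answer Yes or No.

Yes

Ancestors of c4 (commits reachable by following parents): {c12, c13, c2, c3, c4, c5, c8}.
c13 is in that set, so it is an ancestor of c4.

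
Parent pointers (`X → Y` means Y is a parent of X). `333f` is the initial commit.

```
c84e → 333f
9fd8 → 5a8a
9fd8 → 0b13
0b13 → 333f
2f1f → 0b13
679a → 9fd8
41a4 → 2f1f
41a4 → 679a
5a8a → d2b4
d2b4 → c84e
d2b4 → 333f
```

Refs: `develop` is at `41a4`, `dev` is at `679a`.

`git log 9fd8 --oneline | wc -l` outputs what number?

Walking parent pointers from 9fd8: reachable set = {0b13, 333f, 5a8a, 9fd8, c84e, d2b4}.
That is 6 commits.

6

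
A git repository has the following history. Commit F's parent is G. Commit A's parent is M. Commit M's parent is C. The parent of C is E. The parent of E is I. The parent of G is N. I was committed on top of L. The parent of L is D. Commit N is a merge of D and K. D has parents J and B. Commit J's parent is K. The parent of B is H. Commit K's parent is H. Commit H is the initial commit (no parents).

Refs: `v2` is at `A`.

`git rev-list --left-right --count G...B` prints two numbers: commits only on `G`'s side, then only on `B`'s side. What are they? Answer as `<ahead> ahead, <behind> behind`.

5 ahead, 0 behind

Reachable from G: {B, D, G, H, J, K, N}.
Reachable from B: {B, H}.
Only in G's history (ahead): {D, G, J, K, N} — 5.
Only in B's history (behind): {} — 0.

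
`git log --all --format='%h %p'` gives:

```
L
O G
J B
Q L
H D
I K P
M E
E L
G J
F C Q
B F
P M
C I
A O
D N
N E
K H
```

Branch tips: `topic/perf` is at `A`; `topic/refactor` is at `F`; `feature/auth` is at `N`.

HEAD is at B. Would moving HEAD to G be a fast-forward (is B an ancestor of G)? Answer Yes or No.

Yes

A fast-forward from B to G is possible iff B is an ancestor of G.
Ancestors of G: {B, C, D, E, F, G, H, I, J, K, L, M, N, P, Q}.
B is among them, so fast-forward is possible.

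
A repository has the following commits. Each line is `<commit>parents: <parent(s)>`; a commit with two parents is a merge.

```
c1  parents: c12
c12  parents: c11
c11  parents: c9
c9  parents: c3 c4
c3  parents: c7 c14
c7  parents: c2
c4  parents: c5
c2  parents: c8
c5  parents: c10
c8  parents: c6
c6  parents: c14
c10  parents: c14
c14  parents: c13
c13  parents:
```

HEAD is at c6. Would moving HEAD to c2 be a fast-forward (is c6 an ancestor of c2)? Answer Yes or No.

Yes

A fast-forward from c6 to c2 is possible iff c6 is an ancestor of c2.
Ancestors of c2: {c13, c14, c2, c6, c8}.
c6 is among them, so fast-forward is possible.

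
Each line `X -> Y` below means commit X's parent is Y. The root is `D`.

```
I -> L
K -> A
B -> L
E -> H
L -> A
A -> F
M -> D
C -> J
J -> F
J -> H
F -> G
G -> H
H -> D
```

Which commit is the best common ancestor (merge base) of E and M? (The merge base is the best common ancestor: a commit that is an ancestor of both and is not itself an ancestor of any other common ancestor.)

Ancestors of E: {D, E, H}.
Ancestors of M: {D, M}.
Common ancestors: {D}.
The only common ancestor is D, so it is the merge base.

D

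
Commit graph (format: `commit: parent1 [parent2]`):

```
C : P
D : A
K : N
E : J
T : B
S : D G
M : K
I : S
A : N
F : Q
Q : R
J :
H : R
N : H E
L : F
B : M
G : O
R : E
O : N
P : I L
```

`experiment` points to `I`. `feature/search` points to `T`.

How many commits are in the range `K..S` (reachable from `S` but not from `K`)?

5

Reachable from S: {A, D, E, G, H, J, N, O, R, S}.
Reachable from K: {E, H, J, K, N, R}.
In S's history but not K's: {A, D, G, O, S} — 5 commits.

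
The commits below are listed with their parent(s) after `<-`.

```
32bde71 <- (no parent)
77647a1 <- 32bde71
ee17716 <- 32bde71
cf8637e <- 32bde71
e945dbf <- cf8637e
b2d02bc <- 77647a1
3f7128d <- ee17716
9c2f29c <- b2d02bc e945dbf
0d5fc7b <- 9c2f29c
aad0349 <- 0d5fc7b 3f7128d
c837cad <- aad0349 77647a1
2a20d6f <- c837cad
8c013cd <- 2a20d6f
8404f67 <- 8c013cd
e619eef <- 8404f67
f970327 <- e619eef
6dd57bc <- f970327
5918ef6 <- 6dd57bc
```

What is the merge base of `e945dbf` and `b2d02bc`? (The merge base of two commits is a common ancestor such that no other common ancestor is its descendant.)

Ancestors of e945dbf: {32bde71, cf8637e, e945dbf}.
Ancestors of b2d02bc: {32bde71, 77647a1, b2d02bc}.
Common ancestors: {32bde71}.
The only common ancestor is 32bde71, so it is the merge base.

32bde71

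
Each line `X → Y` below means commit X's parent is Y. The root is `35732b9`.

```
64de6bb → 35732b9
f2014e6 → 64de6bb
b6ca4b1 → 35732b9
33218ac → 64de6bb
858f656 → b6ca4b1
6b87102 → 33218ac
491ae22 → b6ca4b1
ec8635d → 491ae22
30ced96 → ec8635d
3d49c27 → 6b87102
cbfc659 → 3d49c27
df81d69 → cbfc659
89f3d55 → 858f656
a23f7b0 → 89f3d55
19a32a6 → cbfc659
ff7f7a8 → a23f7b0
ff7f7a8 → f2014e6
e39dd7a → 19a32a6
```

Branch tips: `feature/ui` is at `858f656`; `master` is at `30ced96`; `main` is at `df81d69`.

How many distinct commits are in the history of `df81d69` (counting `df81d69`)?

7

Walking parent pointers from df81d69: reachable set = {33218ac, 35732b9, 3d49c27, 64de6bb, 6b87102, cbfc659, df81d69}.
That is 7 commits.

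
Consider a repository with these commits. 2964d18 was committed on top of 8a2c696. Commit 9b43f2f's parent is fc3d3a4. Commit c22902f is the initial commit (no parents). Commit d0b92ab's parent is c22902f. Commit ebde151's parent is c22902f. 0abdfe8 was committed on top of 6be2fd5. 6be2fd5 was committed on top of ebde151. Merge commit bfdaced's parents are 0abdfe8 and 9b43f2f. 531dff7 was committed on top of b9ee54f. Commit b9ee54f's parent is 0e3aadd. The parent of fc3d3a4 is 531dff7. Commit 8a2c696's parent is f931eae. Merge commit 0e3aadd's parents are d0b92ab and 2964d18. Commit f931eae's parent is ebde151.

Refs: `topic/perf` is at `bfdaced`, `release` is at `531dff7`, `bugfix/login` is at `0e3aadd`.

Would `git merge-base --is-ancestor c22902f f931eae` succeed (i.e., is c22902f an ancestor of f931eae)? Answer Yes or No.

Yes

Ancestors of f931eae (commits reachable by following parents): {c22902f, ebde151, f931eae}.
c22902f is in that set, so it is an ancestor of f931eae.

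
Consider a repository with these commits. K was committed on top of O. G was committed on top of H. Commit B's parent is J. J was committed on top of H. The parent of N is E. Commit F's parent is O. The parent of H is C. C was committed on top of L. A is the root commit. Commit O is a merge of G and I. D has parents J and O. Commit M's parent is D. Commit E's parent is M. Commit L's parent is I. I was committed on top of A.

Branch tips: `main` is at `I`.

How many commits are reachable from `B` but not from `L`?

Reachable from B: {A, B, C, H, I, J, L}.
Reachable from L: {A, I, L}.
In B's history but not L's: {B, C, H, J} — 4 commits.

4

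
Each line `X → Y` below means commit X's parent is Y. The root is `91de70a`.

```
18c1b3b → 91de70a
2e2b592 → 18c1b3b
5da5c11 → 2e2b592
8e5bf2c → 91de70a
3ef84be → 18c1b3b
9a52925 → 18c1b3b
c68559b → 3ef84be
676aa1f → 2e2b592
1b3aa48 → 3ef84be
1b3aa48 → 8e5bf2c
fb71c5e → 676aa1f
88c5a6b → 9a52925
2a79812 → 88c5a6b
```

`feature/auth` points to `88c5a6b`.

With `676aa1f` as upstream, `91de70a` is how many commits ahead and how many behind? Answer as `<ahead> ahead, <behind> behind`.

0 ahead, 3 behind

Reachable from 91de70a: {91de70a}.
Reachable from 676aa1f: {18c1b3b, 2e2b592, 676aa1f, 91de70a}.
Only in 91de70a's history (ahead): {} — 0.
Only in 676aa1f's history (behind): {18c1b3b, 2e2b592, 676aa1f} — 3.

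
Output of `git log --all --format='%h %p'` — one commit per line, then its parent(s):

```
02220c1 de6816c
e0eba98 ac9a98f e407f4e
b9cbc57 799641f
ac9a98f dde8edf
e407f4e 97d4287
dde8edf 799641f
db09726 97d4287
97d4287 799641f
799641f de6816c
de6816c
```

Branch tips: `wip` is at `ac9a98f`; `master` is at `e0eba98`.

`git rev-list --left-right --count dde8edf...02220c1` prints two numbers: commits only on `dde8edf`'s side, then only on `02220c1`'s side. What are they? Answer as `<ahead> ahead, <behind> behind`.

Reachable from dde8edf: {799641f, dde8edf, de6816c}.
Reachable from 02220c1: {02220c1, de6816c}.
Only in dde8edf's history (ahead): {799641f, dde8edf} — 2.
Only in 02220c1's history (behind): {02220c1} — 1.

2 ahead, 1 behind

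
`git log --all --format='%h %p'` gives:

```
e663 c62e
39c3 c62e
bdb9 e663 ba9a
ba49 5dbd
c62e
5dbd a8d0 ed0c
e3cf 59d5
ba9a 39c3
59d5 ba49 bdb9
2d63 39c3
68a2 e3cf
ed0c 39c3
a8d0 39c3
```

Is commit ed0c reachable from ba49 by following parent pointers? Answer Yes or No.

Yes

Ancestors of ba49 (commits reachable by following parents): {39c3, 5dbd, a8d0, ba49, c62e, ed0c}.
ed0c is in that set, so it is an ancestor of ba49.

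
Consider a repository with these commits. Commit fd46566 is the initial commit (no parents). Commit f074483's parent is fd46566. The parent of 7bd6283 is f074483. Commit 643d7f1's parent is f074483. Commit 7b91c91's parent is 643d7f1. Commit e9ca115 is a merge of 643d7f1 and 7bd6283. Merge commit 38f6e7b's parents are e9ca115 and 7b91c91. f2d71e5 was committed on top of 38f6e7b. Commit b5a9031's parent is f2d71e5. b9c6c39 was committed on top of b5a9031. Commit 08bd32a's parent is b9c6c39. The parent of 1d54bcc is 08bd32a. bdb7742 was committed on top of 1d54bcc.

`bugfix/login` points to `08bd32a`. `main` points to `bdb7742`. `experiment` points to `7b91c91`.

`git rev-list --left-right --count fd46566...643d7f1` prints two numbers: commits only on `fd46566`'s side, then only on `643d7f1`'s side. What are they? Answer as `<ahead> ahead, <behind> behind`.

Reachable from fd46566: {fd46566}.
Reachable from 643d7f1: {643d7f1, f074483, fd46566}.
Only in fd46566's history (ahead): {} — 0.
Only in 643d7f1's history (behind): {643d7f1, f074483} — 2.

0 ahead, 2 behind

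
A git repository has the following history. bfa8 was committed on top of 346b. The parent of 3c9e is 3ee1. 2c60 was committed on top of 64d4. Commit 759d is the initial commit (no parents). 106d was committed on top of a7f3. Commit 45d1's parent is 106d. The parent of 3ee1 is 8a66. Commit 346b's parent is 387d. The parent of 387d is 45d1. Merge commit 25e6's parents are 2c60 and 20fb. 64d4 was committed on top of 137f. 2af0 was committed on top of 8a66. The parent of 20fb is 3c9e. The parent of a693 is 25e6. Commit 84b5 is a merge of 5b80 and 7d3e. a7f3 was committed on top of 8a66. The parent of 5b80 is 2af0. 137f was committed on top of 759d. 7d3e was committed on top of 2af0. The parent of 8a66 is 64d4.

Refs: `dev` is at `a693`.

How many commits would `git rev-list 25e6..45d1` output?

3

Reachable from 45d1: {106d, 137f, 45d1, 64d4, 759d, 8a66, a7f3}.
Reachable from 25e6: {137f, 20fb, 25e6, 2c60, 3c9e, 3ee1, 64d4, 759d, 8a66}.
In 45d1's history but not 25e6's: {106d, 45d1, a7f3} — 3 commits.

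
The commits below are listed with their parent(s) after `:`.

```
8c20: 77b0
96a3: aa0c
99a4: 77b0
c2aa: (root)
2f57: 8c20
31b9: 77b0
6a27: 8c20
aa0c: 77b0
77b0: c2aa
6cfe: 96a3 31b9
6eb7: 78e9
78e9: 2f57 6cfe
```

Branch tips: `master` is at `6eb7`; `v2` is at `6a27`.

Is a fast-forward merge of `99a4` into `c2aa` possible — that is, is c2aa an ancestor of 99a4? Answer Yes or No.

Yes

A fast-forward from c2aa to 99a4 is possible iff c2aa is an ancestor of 99a4.
Ancestors of 99a4: {77b0, 99a4, c2aa}.
c2aa is among them, so fast-forward is possible.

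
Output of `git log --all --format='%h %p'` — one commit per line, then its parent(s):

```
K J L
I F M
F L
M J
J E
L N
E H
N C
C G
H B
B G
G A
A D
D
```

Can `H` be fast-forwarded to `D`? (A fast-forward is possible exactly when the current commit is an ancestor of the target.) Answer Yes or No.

No

A fast-forward from H to D is possible iff H is an ancestor of D.
Ancestors of D: {D}.
H is not among them, so fast-forward is not possible.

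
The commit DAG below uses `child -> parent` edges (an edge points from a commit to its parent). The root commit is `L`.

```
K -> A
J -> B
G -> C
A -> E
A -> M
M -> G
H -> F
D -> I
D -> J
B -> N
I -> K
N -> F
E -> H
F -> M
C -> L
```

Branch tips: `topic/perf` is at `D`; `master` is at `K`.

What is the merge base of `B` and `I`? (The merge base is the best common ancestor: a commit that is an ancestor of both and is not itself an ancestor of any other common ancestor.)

F

Ancestors of B: {B, C, F, G, L, M, N}.
Ancestors of I: {A, C, E, F, G, H, I, K, L, M}.
Common ancestors: {C, F, G, L, M}.
Among these, F is not an ancestor of any other common ancestor — it is the merge base.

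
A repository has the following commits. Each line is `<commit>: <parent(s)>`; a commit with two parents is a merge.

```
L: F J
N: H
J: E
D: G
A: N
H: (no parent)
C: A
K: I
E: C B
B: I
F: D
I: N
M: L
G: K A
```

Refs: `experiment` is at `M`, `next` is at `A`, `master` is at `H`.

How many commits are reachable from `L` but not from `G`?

Reachable from L: {A, B, C, D, E, F, G, H, I, J, K, L, N}.
Reachable from G: {A, G, H, I, K, N}.
In L's history but not G's: {B, C, D, E, F, J, L} — 7 commits.

7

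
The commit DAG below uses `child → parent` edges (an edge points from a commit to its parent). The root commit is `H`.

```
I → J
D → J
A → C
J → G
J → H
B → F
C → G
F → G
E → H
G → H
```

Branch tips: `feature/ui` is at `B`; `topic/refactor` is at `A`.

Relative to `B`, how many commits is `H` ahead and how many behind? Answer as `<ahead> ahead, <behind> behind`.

0 ahead, 3 behind

Reachable from H: {H}.
Reachable from B: {B, F, G, H}.
Only in H's history (ahead): {} — 0.
Only in B's history (behind): {B, F, G} — 3.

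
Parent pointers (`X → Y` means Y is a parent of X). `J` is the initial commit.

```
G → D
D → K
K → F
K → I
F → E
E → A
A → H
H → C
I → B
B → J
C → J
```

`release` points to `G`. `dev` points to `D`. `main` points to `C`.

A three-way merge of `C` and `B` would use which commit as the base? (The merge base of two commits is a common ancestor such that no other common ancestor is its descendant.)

Ancestors of C: {C, J}.
Ancestors of B: {B, J}.
Common ancestors: {J}.
The only common ancestor is J, so it is the merge base.

J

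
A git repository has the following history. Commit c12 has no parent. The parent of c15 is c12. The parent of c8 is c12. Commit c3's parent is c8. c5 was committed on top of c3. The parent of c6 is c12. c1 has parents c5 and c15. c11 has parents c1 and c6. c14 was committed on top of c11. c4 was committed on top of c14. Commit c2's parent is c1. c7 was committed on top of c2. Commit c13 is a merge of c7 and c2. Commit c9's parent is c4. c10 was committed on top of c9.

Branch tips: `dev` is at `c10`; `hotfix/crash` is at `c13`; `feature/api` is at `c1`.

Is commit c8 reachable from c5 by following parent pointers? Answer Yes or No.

Ancestors of c5 (commits reachable by following parents): {c12, c3, c5, c8}.
c8 is in that set, so it is an ancestor of c5.

Yes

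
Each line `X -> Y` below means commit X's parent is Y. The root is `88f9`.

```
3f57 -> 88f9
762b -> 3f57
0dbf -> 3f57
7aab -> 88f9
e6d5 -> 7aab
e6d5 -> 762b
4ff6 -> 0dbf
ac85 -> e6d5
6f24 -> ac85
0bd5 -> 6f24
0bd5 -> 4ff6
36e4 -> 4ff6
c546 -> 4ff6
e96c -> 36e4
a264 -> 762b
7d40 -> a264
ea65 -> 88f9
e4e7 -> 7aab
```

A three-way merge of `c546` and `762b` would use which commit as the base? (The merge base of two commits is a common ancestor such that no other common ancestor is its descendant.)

3f57

Ancestors of c546: {0dbf, 3f57, 4ff6, 88f9, c546}.
Ancestors of 762b: {3f57, 762b, 88f9}.
Common ancestors: {3f57, 88f9}.
Among these, 3f57 is not an ancestor of any other common ancestor — it is the merge base.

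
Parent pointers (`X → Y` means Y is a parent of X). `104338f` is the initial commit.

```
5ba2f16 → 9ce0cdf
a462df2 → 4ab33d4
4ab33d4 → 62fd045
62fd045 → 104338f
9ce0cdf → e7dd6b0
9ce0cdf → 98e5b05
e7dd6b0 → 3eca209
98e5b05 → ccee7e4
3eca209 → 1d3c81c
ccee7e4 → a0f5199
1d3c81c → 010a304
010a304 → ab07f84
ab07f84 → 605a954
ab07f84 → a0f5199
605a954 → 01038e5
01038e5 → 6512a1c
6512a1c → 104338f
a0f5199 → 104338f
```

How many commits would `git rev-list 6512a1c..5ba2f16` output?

12

Reachable from 5ba2f16: {01038e5, 010a304, 104338f, 1d3c81c, 3eca209, 5ba2f16, 605a954, 6512a1c, 98e5b05, 9ce0cdf, a0f5199, ab07f84, ccee7e4, e7dd6b0}.
Reachable from 6512a1c: {104338f, 6512a1c}.
In 5ba2f16's history but not 6512a1c's: {01038e5, 010a304, 1d3c81c, 3eca209, 5ba2f16, 605a954, 98e5b05, 9ce0cdf, a0f5199, ab07f84, ccee7e4, e7dd6b0} — 12 commits.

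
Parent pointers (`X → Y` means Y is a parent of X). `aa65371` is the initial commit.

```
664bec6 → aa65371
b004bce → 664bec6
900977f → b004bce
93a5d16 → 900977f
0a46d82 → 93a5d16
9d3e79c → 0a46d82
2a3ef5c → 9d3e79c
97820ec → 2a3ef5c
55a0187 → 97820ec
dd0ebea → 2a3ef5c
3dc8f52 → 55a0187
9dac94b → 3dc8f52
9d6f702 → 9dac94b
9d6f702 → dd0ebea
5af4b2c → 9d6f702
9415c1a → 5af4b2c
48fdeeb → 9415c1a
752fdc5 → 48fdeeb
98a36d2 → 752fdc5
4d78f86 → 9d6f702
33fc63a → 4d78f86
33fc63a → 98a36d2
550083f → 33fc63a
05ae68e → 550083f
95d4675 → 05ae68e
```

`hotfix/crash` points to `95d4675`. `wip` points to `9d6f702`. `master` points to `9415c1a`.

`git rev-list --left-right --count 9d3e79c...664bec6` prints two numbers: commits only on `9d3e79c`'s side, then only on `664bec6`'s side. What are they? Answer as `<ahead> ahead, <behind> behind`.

Reachable from 9d3e79c: {0a46d82, 664bec6, 900977f, 93a5d16, 9d3e79c, aa65371, b004bce}.
Reachable from 664bec6: {664bec6, aa65371}.
Only in 9d3e79c's history (ahead): {0a46d82, 900977f, 93a5d16, 9d3e79c, b004bce} — 5.
Only in 664bec6's history (behind): {} — 0.

5 ahead, 0 behind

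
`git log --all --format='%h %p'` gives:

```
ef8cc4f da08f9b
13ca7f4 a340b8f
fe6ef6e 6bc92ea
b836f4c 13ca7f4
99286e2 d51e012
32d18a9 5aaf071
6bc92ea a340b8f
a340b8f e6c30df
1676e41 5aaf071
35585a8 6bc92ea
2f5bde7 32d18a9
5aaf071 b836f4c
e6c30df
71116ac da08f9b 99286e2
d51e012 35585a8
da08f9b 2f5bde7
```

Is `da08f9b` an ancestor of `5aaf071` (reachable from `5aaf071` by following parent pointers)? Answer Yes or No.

No

Ancestors of 5aaf071: {13ca7f4, 5aaf071, a340b8f, b836f4c, e6c30df}.
da08f9b is not in that set, so it is not an ancestor of 5aaf071.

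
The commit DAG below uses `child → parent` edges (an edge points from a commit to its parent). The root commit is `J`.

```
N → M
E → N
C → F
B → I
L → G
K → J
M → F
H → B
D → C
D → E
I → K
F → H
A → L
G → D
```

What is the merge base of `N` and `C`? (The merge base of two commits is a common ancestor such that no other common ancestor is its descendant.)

F

Ancestors of N: {B, F, H, I, J, K, M, N}.
Ancestors of C: {B, C, F, H, I, J, K}.
Common ancestors: {B, F, H, I, J, K}.
Among these, F is not an ancestor of any other common ancestor — it is the merge base.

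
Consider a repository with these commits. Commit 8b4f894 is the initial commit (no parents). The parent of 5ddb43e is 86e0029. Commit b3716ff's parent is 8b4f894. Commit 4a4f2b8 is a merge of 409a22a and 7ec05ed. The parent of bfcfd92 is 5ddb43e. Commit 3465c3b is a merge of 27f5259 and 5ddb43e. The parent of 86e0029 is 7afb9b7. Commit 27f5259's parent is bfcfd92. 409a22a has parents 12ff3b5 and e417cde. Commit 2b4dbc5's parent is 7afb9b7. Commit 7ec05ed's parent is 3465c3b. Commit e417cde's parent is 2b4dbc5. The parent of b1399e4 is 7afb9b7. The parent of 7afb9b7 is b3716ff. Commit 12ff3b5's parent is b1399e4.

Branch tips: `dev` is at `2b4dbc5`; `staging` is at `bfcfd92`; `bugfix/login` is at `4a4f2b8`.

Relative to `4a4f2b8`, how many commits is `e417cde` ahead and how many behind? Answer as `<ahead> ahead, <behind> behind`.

0 ahead, 10 behind

Reachable from e417cde: {2b4dbc5, 7afb9b7, 8b4f894, b3716ff, e417cde}.
Reachable from 4a4f2b8: {12ff3b5, 27f5259, 2b4dbc5, 3465c3b, 409a22a, 4a4f2b8, 5ddb43e, 7afb9b7, 7ec05ed, 86e0029, 8b4f894, b1399e4, b3716ff, bfcfd92, e417cde}.
Only in e417cde's history (ahead): {} — 0.
Only in 4a4f2b8's history (behind): {12ff3b5, 27f5259, 3465c3b, 409a22a, 4a4f2b8, 5ddb43e, 7ec05ed, 86e0029, b1399e4, bfcfd92} — 10.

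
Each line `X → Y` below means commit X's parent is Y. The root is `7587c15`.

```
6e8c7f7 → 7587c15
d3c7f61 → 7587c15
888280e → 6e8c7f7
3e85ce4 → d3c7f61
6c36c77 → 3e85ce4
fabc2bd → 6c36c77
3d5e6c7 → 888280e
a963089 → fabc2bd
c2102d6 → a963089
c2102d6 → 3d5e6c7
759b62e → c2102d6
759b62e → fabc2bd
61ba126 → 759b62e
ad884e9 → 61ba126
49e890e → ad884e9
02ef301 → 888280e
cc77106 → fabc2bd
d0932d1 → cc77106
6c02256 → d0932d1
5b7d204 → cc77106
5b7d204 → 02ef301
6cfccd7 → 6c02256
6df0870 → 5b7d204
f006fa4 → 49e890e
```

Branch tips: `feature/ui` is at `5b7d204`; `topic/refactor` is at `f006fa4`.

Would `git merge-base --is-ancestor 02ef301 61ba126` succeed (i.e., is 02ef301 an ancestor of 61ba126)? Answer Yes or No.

Ancestors of 61ba126: {3d5e6c7, 3e85ce4, 61ba126, 6c36c77, 6e8c7f7, 7587c15, 759b62e, 888280e, a963089, c2102d6, d3c7f61, fabc2bd}.
02ef301 is not in that set, so it is not an ancestor of 61ba126.

No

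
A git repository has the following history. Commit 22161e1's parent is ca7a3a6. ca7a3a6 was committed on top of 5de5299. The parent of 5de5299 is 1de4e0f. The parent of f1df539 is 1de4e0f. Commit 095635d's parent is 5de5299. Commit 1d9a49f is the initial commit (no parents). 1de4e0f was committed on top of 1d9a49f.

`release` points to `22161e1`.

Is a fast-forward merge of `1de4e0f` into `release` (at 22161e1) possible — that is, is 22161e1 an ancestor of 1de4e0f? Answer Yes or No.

A fast-forward from 22161e1 to 1de4e0f is possible iff 22161e1 is an ancestor of 1de4e0f.
Ancestors of 1de4e0f: {1d9a49f, 1de4e0f}.
22161e1 is not among them, so fast-forward is not possible.

No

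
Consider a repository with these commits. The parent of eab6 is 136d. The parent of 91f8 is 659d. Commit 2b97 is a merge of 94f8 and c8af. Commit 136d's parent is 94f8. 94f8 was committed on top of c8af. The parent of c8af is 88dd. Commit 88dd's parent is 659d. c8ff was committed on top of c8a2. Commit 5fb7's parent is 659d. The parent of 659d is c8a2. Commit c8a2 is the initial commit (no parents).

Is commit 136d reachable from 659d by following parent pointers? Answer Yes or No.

No

Ancestors of 659d: {659d, c8a2}.
136d is not in that set, so it is not an ancestor of 659d.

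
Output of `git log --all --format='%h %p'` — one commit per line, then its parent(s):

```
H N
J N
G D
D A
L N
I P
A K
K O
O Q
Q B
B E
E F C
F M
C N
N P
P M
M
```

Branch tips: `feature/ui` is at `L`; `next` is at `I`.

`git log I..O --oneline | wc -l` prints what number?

7

Reachable from O: {B, C, E, F, M, N, O, P, Q}.
Reachable from I: {I, M, P}.
In O's history but not I's: {B, C, E, F, N, O, Q} — 7 commits.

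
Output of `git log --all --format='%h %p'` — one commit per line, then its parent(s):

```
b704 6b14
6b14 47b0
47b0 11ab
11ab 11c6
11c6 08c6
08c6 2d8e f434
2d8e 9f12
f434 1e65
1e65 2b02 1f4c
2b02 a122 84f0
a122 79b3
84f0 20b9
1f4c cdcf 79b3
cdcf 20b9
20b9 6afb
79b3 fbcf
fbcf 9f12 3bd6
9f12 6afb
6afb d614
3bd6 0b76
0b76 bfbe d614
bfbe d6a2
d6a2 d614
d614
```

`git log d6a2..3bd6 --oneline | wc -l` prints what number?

3

Reachable from 3bd6: {0b76, 3bd6, bfbe, d614, d6a2}.
Reachable from d6a2: {d614, d6a2}.
In 3bd6's history but not d6a2's: {0b76, 3bd6, bfbe} — 3 commits.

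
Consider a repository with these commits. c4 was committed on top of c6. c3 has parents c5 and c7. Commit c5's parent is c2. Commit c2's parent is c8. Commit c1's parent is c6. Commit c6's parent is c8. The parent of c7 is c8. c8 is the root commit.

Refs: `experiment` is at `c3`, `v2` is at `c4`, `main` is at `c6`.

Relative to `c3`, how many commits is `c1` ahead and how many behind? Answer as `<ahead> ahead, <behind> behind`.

Reachable from c1: {c1, c6, c8}.
Reachable from c3: {c2, c3, c5, c7, c8}.
Only in c1's history (ahead): {c1, c6} — 2.
Only in c3's history (behind): {c2, c3, c5, c7} — 4.

2 ahead, 4 behind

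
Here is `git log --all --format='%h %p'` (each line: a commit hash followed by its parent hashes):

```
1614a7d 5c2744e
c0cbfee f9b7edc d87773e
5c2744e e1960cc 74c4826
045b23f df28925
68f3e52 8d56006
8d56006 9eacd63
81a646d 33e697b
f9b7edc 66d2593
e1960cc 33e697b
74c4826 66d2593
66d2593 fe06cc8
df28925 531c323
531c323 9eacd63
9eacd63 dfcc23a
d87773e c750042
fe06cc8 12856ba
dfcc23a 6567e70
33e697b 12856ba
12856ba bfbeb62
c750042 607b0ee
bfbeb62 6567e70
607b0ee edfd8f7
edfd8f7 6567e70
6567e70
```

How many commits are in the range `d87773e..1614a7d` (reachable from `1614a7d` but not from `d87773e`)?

9

Reachable from 1614a7d: {12856ba, 1614a7d, 33e697b, 5c2744e, 6567e70, 66d2593, 74c4826, bfbeb62, e1960cc, fe06cc8}.
Reachable from d87773e: {607b0ee, 6567e70, c750042, d87773e, edfd8f7}.
In 1614a7d's history but not d87773e's: {12856ba, 1614a7d, 33e697b, 5c2744e, 66d2593, 74c4826, bfbeb62, e1960cc, fe06cc8} — 9 commits.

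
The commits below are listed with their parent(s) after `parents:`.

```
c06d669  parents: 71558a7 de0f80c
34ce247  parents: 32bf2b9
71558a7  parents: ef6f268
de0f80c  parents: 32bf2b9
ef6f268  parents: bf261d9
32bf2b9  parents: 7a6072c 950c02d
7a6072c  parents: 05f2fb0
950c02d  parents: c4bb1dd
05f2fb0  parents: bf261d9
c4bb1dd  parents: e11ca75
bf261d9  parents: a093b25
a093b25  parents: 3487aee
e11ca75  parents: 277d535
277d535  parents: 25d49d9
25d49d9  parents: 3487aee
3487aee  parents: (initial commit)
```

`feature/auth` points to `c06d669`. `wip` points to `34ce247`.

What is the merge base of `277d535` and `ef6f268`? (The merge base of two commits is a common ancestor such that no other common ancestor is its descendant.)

3487aee

Ancestors of 277d535: {25d49d9, 277d535, 3487aee}.
Ancestors of ef6f268: {3487aee, a093b25, bf261d9, ef6f268}.
Common ancestors: {3487aee}.
The only common ancestor is 3487aee, so it is the merge base.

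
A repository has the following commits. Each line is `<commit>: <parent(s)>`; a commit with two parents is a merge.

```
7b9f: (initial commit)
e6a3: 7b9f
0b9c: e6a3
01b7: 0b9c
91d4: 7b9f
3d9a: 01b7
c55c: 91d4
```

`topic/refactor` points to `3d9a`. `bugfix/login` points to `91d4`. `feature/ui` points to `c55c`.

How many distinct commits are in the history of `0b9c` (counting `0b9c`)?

3

Walking parent pointers from 0b9c: reachable set = {0b9c, 7b9f, e6a3}.
That is 3 commits.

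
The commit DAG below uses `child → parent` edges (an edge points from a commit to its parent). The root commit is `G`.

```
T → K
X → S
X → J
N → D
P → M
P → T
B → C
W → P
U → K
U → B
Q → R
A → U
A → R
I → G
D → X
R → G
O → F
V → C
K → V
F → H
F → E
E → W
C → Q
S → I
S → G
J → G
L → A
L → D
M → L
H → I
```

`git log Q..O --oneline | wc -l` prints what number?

20

Reachable from O: {A, B, C, D, E, F, G, H, I, J, K, L, M, O, P, Q, R, S, T, U, V, W, X}.
Reachable from Q: {G, Q, R}.
In O's history but not Q's: {A, B, C, D, E, F, H, I, J, K, L, M, O, P, S, T, U, V, W, X} — 20 commits.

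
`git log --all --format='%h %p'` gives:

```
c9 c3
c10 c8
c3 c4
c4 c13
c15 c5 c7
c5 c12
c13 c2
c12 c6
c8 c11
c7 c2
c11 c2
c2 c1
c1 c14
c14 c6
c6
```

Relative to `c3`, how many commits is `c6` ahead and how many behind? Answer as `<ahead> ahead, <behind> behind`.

0 ahead, 6 behind

Reachable from c6: {c6}.
Reachable from c3: {c1, c13, c14, c2, c3, c4, c6}.
Only in c6's history (ahead): {} — 0.
Only in c3's history (behind): {c1, c13, c14, c2, c3, c4} — 6.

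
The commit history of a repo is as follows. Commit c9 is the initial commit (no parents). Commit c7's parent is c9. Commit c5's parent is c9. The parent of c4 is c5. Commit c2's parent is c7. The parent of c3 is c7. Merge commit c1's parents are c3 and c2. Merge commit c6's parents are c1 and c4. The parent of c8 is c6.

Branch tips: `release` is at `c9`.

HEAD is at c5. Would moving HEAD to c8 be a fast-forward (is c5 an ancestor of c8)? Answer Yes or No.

Yes

A fast-forward from c5 to c8 is possible iff c5 is an ancestor of c8.
Ancestors of c8: {c1, c2, c3, c4, c5, c6, c7, c8, c9}.
c5 is among them, so fast-forward is possible.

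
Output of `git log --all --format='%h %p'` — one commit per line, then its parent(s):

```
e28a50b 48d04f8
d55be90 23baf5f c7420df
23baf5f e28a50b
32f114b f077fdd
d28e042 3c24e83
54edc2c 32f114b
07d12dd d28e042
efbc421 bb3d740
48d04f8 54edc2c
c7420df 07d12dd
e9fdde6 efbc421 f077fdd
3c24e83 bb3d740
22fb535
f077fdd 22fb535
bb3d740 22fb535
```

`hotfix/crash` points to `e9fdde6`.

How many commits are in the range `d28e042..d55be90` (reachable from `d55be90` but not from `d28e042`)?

Reachable from d55be90: {07d12dd, 22fb535, 23baf5f, 32f114b, 3c24e83, 48d04f8, 54edc2c, bb3d740, c7420df, d28e042, d55be90, e28a50b, f077fdd}.
Reachable from d28e042: {22fb535, 3c24e83, bb3d740, d28e042}.
In d55be90's history but not d28e042's: {07d12dd, 23baf5f, 32f114b, 48d04f8, 54edc2c, c7420df, d55be90, e28a50b, f077fdd} — 9 commits.

9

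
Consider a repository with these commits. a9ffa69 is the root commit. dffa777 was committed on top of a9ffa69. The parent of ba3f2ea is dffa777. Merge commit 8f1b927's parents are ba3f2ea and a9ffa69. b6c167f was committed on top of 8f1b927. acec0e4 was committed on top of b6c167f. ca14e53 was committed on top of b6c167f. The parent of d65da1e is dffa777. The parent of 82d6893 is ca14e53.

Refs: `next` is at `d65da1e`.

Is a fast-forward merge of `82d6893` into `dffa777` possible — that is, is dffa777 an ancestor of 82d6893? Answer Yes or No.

A fast-forward from dffa777 to 82d6893 is possible iff dffa777 is an ancestor of 82d6893.
Ancestors of 82d6893: {82d6893, 8f1b927, a9ffa69, b6c167f, ba3f2ea, ca14e53, dffa777}.
dffa777 is among them, so fast-forward is possible.

Yes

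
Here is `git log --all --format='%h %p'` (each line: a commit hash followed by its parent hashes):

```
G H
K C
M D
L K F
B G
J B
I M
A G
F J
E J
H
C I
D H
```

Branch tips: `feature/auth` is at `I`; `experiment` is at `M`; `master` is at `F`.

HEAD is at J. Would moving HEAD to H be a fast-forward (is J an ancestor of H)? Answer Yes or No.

No

A fast-forward from J to H is possible iff J is an ancestor of H.
Ancestors of H: {H}.
J is not among them, so fast-forward is not possible.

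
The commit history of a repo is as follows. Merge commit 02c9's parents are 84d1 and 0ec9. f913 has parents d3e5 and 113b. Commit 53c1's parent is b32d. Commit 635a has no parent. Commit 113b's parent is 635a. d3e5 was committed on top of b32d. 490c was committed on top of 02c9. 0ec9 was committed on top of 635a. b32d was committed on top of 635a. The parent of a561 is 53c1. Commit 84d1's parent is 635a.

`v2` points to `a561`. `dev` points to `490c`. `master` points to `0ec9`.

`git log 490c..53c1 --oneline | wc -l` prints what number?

Reachable from 53c1: {53c1, 635a, b32d}.
Reachable from 490c: {02c9, 0ec9, 490c, 635a, 84d1}.
In 53c1's history but not 490c's: {53c1, b32d} — 2 commits.

2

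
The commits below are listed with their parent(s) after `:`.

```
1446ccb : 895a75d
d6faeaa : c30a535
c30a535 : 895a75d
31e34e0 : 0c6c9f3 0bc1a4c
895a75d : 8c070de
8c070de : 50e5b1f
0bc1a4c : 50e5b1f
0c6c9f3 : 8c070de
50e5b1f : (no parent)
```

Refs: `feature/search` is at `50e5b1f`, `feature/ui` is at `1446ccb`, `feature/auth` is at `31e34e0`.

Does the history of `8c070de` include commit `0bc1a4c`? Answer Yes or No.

No

Ancestors of 8c070de: {50e5b1f, 8c070de}.
0bc1a4c is not in that set, so it is not an ancestor of 8c070de.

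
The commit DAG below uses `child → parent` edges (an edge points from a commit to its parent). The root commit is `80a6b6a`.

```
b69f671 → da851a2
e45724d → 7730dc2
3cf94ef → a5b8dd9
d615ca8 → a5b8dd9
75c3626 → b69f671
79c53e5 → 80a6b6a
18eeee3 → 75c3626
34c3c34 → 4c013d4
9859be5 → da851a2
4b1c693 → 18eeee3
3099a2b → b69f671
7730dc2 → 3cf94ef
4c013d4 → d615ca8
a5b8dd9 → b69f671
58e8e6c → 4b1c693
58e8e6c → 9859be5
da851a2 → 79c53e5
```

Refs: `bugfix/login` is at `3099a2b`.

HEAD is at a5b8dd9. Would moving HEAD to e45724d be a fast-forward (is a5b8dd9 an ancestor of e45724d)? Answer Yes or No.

A fast-forward from a5b8dd9 to e45724d is possible iff a5b8dd9 is an ancestor of e45724d.
Ancestors of e45724d: {3cf94ef, 7730dc2, 79c53e5, 80a6b6a, a5b8dd9, b69f671, da851a2, e45724d}.
a5b8dd9 is among them, so fast-forward is possible.

Yes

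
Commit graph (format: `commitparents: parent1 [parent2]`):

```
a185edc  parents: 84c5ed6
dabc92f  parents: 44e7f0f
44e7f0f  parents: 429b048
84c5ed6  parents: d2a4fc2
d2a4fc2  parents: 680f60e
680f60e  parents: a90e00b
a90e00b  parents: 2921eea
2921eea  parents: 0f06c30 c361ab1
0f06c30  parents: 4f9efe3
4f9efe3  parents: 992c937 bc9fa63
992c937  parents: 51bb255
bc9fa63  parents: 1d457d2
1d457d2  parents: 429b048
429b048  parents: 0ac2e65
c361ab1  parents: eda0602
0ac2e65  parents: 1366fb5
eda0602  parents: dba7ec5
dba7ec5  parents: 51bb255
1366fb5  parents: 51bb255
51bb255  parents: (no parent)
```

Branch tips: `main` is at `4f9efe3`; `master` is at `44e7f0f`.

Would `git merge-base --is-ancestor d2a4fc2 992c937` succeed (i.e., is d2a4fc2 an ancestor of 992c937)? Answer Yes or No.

Ancestors of 992c937: {51bb255, 992c937}.
d2a4fc2 is not in that set, so it is not an ancestor of 992c937.

No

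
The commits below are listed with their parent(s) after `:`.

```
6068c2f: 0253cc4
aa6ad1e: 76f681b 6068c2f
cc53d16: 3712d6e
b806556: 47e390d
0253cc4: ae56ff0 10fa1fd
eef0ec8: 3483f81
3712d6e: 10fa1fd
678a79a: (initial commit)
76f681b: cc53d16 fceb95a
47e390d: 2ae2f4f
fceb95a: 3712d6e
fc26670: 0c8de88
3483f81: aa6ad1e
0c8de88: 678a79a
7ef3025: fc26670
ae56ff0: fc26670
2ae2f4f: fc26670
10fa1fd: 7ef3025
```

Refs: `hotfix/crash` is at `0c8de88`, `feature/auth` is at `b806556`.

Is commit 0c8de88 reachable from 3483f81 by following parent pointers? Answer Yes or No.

Ancestors of 3483f81 (commits reachable by following parents): {0253cc4, 0c8de88, 10fa1fd, 3483f81, 3712d6e, 6068c2f, 678a79a, 76f681b, 7ef3025, aa6ad1e, ae56ff0, cc53d16, fc26670, fceb95a}.
0c8de88 is in that set, so it is an ancestor of 3483f81.

Yes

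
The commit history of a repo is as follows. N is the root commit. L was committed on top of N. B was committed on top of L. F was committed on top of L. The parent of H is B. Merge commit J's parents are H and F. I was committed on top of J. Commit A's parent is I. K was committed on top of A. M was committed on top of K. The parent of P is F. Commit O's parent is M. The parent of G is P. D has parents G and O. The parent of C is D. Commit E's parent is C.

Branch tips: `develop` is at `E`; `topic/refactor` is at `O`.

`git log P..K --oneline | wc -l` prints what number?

6

Reachable from K: {A, B, F, H, I, J, K, L, N}.
Reachable from P: {F, L, N, P}.
In K's history but not P's: {A, B, H, I, J, K} — 6 commits.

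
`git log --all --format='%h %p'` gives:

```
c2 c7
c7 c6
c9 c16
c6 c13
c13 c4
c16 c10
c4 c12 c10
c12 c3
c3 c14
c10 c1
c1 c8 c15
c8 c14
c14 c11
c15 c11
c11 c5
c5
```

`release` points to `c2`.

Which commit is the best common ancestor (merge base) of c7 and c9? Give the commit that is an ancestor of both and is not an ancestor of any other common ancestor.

c10

Ancestors of c7: {c1, c10, c11, c12, c13, c14, c15, c3, c4, c5, c6, c7, c8}.
Ancestors of c9: {c1, c10, c11, c14, c15, c16, c5, c8, c9}.
Common ancestors: {c1, c10, c11, c14, c15, c5, c8}.
Among these, c10 is not an ancestor of any other common ancestor — it is the merge base.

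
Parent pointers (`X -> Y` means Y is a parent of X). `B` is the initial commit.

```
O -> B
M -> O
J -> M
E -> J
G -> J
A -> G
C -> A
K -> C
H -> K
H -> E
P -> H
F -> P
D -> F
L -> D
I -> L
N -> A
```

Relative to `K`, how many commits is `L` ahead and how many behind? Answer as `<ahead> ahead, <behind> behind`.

6 ahead, 0 behind

Reachable from L: {A, B, C, D, E, F, G, H, J, K, L, M, O, P}.
Reachable from K: {A, B, C, G, J, K, M, O}.
Only in L's history (ahead): {D, E, F, H, L, P} — 6.
Only in K's history (behind): {} — 0.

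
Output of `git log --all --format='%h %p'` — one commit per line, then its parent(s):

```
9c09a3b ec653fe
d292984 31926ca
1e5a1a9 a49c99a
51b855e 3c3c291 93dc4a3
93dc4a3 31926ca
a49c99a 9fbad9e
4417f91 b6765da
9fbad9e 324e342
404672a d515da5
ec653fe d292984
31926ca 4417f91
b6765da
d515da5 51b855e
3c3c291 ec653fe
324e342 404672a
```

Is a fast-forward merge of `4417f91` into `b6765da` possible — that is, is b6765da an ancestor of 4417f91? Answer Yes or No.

Yes

A fast-forward from b6765da to 4417f91 is possible iff b6765da is an ancestor of 4417f91.
Ancestors of 4417f91: {4417f91, b6765da}.
b6765da is among them, so fast-forward is possible.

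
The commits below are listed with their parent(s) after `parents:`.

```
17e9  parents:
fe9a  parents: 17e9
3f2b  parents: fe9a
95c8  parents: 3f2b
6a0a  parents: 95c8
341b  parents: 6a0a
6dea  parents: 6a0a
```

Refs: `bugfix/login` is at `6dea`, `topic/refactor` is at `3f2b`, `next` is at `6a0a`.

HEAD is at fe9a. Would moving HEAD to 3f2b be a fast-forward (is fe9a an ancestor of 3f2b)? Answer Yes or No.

A fast-forward from fe9a to 3f2b is possible iff fe9a is an ancestor of 3f2b.
Ancestors of 3f2b: {17e9, 3f2b, fe9a}.
fe9a is among them, so fast-forward is possible.

Yes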